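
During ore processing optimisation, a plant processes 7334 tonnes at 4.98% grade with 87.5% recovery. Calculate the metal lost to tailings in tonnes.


45.6542 tonnes

Total metal in feed:
= 7334 * 4.98 / 100 = 365.2332 tonnes
Metal recovered:
= 365.2332 * 87.5 / 100 = 319.57905 tonnes
Metal lost to tailings:
= 365.2332 - 319.57905
= 45.6542 tonnes


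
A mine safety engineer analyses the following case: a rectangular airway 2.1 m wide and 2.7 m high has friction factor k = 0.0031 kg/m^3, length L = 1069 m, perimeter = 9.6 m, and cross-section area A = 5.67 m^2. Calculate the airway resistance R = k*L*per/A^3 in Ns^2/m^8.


0.1745 Ns^2/m^8

Compute the numerator:
k * L * per = 0.0031 * 1069 * 9.6
= 31.81344
Compute the denominator:
A^3 = 5.67^3 = 182.284263
Resistance:
R = 31.81344 / 182.284263
= 0.1745 Ns^2/m^8


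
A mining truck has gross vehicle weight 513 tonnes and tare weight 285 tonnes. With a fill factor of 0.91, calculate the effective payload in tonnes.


Maximum payload = gross - tare
= 513 - 285 = 228 tonnes
Effective payload = max payload * fill factor
= 228 * 0.91
= 207.48 tonnes

207.48 tonnes


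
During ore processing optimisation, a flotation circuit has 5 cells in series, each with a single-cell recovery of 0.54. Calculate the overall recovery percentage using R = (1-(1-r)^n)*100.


97.9404%

Complement of single-cell recovery:
1 - r = 1 - 0.54 = 0.46
Raise to power n:
(1 - r)^5 = 0.46^5 = 0.0205962976
Overall recovery:
R = (1 - 0.0205962976) * 100
= 97.9404%


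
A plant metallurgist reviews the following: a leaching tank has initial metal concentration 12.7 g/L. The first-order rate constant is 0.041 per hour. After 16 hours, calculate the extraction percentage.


Compute the exponent:
-k * t = -0.041 * 16 = -0.656
Remaining concentration:
C = 12.7 * exp(-0.656)
= 12.7 * 0.5189228802
= 6.590320578 g/L
Extracted = 12.7 - 6.590320578 = 6.109679422 g/L
Extraction % = 6.109679422 / 12.7 * 100
= 48.1077%

48.1077%


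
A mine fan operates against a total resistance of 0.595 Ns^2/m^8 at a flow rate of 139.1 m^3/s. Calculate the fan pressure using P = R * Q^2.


11512.542 Pa

Compute Q^2:
Q^2 = 139.1^2 = 19348.81
Compute pressure:
P = R * Q^2 = 0.595 * 19348.81
= 11512.542 Pa


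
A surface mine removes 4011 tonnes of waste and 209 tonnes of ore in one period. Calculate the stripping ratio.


19.1914

Stripping ratio = waste tonnage / ore tonnage
= 4011 / 209
= 19.1914


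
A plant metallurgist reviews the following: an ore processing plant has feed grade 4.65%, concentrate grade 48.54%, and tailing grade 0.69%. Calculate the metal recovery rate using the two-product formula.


Using the two-product formula:
R = 100 * c * (f - t) / (f * (c - t))
Numerator = 100 * 48.54 * (4.65 - 0.69)
= 100 * 48.54 * 3.96
= 19221.84
Denominator = 4.65 * (48.54 - 0.69)
= 4.65 * 47.85
= 222.5025
R = 19221.84 / 222.5025
= 86.3893%

86.3893%


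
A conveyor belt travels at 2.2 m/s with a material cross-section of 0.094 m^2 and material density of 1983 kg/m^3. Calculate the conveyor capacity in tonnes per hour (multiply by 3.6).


1476.3038 t/h

Volumetric flow = speed * area
= 2.2 * 0.094 = 0.2068 m^3/s
Mass flow = volumetric * density
= 0.2068 * 1983 = 410.0844 kg/s
Convert to t/h: multiply by 3.6
Capacity = 410.0844 * 3.6
= 1476.3038 t/h


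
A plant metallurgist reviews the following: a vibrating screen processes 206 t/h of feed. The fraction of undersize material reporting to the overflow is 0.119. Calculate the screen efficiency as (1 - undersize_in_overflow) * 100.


88.1%

Screen efficiency = (1 - fraction of undersize in overflow) * 100
= (1 - 0.119) * 100
= 0.881 * 100
= 88.1%


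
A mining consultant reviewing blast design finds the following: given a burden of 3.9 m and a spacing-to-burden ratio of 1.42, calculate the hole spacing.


5.538 m

Spacing = burden * ratio
= 3.9 * 1.42
= 5.538 m


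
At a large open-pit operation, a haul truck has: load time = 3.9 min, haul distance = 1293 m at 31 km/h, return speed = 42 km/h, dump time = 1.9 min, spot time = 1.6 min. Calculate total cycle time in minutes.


11.7497 min

Convert haul speed to m/min: 31 * 1000/60 = 516.6666667 m/min
Haul time = 1293 / 516.6666667 = 2.502580645 min
Convert return speed to m/min: 42 * 1000/60 = 700 m/min
Return time = 1293 / 700 = 1.847142857 min
Total cycle time:
= 3.9 + 2.502580645 + 1.9 + 1.847142857 + 1.6
= 11.7497 min


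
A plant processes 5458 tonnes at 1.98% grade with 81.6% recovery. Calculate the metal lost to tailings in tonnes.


19.8846 tonnes

Total metal in feed:
= 5458 * 1.98 / 100 = 108.0684 tonnes
Metal recovered:
= 108.0684 * 81.6 / 100 = 88.1838144 tonnes
Metal lost to tailings:
= 108.0684 - 88.1838144
= 19.8846 tonnes


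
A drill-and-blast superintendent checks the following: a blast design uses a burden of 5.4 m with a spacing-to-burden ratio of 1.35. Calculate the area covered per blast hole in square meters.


First, find the spacing:
Spacing = burden * ratio = 5.4 * 1.35
= 7.29 m
Then, calculate the area:
Area = burden * spacing = 5.4 * 7.29
= 39.366 m^2

39.366 m^2


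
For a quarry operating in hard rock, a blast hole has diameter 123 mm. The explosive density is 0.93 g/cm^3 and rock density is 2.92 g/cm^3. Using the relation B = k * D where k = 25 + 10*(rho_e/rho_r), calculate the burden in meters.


3.4667 m

First, compute k:
rho_e / rho_r = 0.93 / 2.92 = 0.3184931507
k = 25 + 10 * 0.3184931507 = 28.18493151
Then, compute burden:
B = k * D / 1000 = 28.18493151 * 123 / 1000
= 3466.746575 / 1000
= 3.4667 m


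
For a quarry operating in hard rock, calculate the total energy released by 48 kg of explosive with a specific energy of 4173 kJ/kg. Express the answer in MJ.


200.304 MJ

Energy = mass * specific_energy / 1000
= 48 * 4173 / 1000
= 200304 / 1000
= 200.304 MJ


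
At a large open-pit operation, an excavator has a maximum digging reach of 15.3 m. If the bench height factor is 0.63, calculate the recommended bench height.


9.639 m

Bench height = reach * factor
= 15.3 * 0.63
= 9.639 m


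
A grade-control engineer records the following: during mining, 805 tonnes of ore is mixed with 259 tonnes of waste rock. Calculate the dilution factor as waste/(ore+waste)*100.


Total material = ore + waste
= 805 + 259 = 1064 tonnes
Dilution = waste / total * 100
= 259 / 1064 * 100
= 0.2434210526 * 100
= 24.3421%

24.3421%


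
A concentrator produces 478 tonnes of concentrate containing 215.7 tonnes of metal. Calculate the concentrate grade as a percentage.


45.1255%

Grade = (metal in concentrate / concentrate mass) * 100
= (215.7 / 478) * 100
= 0.4512552301 * 100
= 45.1255%


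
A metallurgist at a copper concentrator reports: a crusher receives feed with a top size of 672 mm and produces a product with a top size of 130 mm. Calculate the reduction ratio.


5.1692

Reduction ratio = feed size / product size
= 672 / 130
= 5.1692


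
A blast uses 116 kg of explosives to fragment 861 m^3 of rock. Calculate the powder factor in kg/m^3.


0.1347 kg/m^3

Powder factor = explosive mass / rock volume
= 116 / 861
= 0.1347 kg/m^3


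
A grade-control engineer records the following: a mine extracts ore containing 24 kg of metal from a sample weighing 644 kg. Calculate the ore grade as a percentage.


3.7267%

Ore grade = (metal mass / ore mass) * 100
= (24 / 644) * 100
= 0.03726708075 * 100
= 3.7267%


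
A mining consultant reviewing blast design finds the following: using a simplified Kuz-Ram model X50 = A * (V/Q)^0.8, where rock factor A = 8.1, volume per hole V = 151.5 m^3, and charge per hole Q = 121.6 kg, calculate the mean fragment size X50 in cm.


Compute V/Q:
V/Q = 151.5 / 121.6 = 1.245888158
Raise to the power 0.8:
(V/Q)^0.8 = 1.245888158^0.8 = 1.192293692
Multiply by A:
X50 = 8.1 * 1.192293692
= 9.6576 cm

9.6576 cm


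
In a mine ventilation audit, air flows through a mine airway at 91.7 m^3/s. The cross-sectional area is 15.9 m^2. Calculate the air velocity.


5.7673 m/s

Velocity = flow rate / cross-sectional area
= 91.7 / 15.9
= 5.7673 m/s


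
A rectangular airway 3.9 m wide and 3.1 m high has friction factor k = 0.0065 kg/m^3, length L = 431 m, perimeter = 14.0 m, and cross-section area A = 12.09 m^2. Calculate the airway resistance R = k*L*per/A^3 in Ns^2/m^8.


0.0222 Ns^2/m^8

Compute the numerator:
k * L * per = 0.0065 * 431 * 14.0
= 39.221
Compute the denominator:
A^3 = 12.09^3 = 1767.172329
Resistance:
R = 39.221 / 1767.172329
= 0.0222 Ns^2/m^8


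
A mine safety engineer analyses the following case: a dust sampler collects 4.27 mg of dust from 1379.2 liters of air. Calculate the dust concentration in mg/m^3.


Convert liters to m^3: 1 m^3 = 1000 L
Concentration = mass / volume * 1000
= 4.27 / 1379.2 * 1000
= 0.00309599768 * 1000
= 3.096 mg/m^3

3.096 mg/m^3


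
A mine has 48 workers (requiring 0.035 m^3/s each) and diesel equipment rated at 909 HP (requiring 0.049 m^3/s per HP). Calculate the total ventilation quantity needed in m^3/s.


46.221 m^3/s

Airflow for workers:
Q_people = 48 * 0.035 = 1.68 m^3/s
Airflow for diesel equipment:
Q_diesel = 909 * 0.049 = 44.541 m^3/s
Total ventilation:
Q_total = 1.68 + 44.541
= 46.221 m^3/s


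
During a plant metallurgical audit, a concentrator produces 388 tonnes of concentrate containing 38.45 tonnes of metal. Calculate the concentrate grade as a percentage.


Grade = (metal in concentrate / concentrate mass) * 100
= (38.45 / 388) * 100
= 0.09909793814 * 100
= 9.9098%

9.9098%


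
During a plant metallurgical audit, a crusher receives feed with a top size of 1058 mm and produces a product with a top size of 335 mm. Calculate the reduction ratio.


Reduction ratio = feed size / product size
= 1058 / 335
= 3.1582

3.1582


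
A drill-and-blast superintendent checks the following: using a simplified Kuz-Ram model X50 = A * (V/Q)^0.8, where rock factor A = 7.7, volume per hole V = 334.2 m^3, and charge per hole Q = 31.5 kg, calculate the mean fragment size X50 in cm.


50.9387 cm

Compute V/Q:
V/Q = 334.2 / 31.5 = 10.60952381
Raise to the power 0.8:
(V/Q)^0.8 = 10.60952381^0.8 = 6.615409208
Multiply by A:
X50 = 7.7 * 6.615409208
= 50.9387 cm


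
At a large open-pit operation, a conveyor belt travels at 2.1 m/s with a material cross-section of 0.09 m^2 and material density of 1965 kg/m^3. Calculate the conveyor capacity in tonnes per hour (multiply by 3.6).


1336.986 t/h

Volumetric flow = speed * area
= 2.1 * 0.09 = 0.189 m^3/s
Mass flow = volumetric * density
= 0.189 * 1965 = 371.385 kg/s
Convert to t/h: multiply by 3.6
Capacity = 371.385 * 3.6
= 1336.986 t/h


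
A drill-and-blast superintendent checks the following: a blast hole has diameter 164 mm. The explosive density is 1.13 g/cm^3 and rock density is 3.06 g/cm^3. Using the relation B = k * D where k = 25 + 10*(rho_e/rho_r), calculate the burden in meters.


4.7056 m

First, compute k:
rho_e / rho_r = 1.13 / 3.06 = 0.3692810458
k = 25 + 10 * 0.3692810458 = 28.69281046
Then, compute burden:
B = k * D / 1000 = 28.69281046 * 164 / 1000
= 4705.620915 / 1000
= 4.7056 m


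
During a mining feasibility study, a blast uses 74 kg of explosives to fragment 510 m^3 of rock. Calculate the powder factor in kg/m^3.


Powder factor = explosive mass / rock volume
= 74 / 510
= 0.1451 kg/m^3

0.1451 kg/m^3


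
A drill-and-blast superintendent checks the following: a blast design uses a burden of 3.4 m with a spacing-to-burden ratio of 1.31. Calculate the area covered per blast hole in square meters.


15.1436 m^2

First, find the spacing:
Spacing = burden * ratio = 3.4 * 1.31
= 4.454 m
Then, calculate the area:
Area = burden * spacing = 3.4 * 4.454
= 15.1436 m^2


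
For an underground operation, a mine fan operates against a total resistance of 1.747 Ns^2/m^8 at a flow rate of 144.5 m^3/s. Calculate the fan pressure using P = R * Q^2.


Compute Q^2:
Q^2 = 144.5^2 = 20880.25
Compute pressure:
P = R * Q^2 = 1.747 * 20880.25
= 36477.7968 Pa

36477.7968 Pa


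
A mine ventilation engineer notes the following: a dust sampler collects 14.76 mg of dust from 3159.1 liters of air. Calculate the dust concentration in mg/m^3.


Convert liters to m^3: 1 m^3 = 1000 L
Concentration = mass / volume * 1000
= 14.76 / 3159.1 * 1000
= 0.004672216771 * 1000
= 4.6722 mg/m^3

4.6722 mg/m^3


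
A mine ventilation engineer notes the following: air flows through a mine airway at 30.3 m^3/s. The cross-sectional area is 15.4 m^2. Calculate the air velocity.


1.9675 m/s

Velocity = flow rate / cross-sectional area
= 30.3 / 15.4
= 1.9675 m/s


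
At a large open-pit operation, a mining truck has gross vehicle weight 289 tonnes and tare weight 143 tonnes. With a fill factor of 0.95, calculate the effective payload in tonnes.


138.7 tonnes

Maximum payload = gross - tare
= 289 - 143 = 146 tonnes
Effective payload = max payload * fill factor
= 146 * 0.95
= 138.7 tonnes


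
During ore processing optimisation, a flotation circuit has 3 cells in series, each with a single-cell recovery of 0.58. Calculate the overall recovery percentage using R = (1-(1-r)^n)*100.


Complement of single-cell recovery:
1 - r = 1 - 0.58 = 0.42
Raise to power n:
(1 - r)^3 = 0.42^3 = 0.074088
Overall recovery:
R = (1 - 0.074088) * 100
= 92.5912%

92.5912%


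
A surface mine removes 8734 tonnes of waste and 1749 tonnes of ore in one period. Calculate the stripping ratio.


4.9937

Stripping ratio = waste tonnage / ore tonnage
= 8734 / 1749
= 4.9937


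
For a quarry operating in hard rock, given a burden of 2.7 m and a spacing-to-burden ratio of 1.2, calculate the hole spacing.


Spacing = burden * ratio
= 2.7 * 1.2
= 3.24 m

3.24 m


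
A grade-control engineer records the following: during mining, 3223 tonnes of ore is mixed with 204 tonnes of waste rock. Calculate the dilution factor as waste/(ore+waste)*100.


Total material = ore + waste
= 3223 + 204 = 3427 tonnes
Dilution = waste / total * 100
= 204 / 3427 * 100
= 0.05952728334 * 100
= 5.9527%

5.9527%


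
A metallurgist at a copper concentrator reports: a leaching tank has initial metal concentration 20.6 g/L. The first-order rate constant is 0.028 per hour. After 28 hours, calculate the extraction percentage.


54.3424%

Compute the exponent:
-k * t = -0.028 * 28 = -0.784
Remaining concentration:
C = 20.6 * exp(-0.784)
= 20.6 * 0.4565760496
= 9.405466622 g/L
Extracted = 20.6 - 9.405466622 = 11.19453338 g/L
Extraction % = 11.19453338 / 20.6 * 100
= 54.3424%


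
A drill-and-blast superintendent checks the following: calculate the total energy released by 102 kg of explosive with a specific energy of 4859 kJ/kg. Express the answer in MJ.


495.618 MJ

Energy = mass * specific_energy / 1000
= 102 * 4859 / 1000
= 495618 / 1000
= 495.618 MJ


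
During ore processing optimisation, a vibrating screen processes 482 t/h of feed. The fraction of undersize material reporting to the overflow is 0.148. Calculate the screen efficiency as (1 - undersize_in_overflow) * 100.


Screen efficiency = (1 - fraction of undersize in overflow) * 100
= (1 - 0.148) * 100
= 0.852 * 100
= 85.2%

85.2%


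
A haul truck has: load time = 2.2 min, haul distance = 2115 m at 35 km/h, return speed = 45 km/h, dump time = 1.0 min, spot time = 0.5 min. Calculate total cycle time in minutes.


Convert haul speed to m/min: 35 * 1000/60 = 583.3333333 m/min
Haul time = 2115 / 583.3333333 = 3.625714286 min
Convert return speed to m/min: 45 * 1000/60 = 750 m/min
Return time = 2115 / 750 = 2.82 min
Total cycle time:
= 2.2 + 3.625714286 + 1.0 + 2.82 + 0.5
= 10.1457 min

10.1457 min


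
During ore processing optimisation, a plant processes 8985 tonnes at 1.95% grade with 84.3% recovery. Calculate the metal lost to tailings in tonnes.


Total metal in feed:
= 8985 * 1.95 / 100 = 175.2075 tonnes
Metal recovered:
= 175.2075 * 84.3 / 100 = 147.6999225 tonnes
Metal lost to tailings:
= 175.2075 - 147.6999225
= 27.5076 tonnes

27.5076 tonnes


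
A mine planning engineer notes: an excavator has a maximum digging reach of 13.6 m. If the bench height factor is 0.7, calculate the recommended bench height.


Bench height = reach * factor
= 13.6 * 0.7
= 9.52 m

9.52 m


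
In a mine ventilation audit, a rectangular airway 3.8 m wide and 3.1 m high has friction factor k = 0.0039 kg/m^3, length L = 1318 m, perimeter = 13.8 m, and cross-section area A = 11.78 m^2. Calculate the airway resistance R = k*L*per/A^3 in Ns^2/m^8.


Compute the numerator:
k * L * per = 0.0039 * 1318 * 13.8
= 70.93476
Compute the denominator:
A^3 = 11.78^3 = 1634.691752
Resistance:
R = 70.93476 / 1634.691752
= 0.0434 Ns^2/m^8

0.0434 Ns^2/m^8


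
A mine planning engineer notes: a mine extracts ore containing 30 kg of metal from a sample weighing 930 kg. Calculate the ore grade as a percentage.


Ore grade = (metal mass / ore mass) * 100
= (30 / 930) * 100
= 0.03225806452 * 100
= 3.2258%

3.2258%


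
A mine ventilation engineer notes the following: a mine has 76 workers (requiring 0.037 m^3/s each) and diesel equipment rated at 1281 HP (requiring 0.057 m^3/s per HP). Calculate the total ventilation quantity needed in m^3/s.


75.829 m^3/s

Airflow for workers:
Q_people = 76 * 0.037 = 2.812 m^3/s
Airflow for diesel equipment:
Q_diesel = 1281 * 0.057 = 73.017 m^3/s
Total ventilation:
Q_total = 2.812 + 73.017
= 75.829 m^3/s


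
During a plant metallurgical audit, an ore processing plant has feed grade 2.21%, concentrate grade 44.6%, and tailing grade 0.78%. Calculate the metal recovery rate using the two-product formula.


Using the two-product formula:
R = 100 * c * (f - t) / (f * (c - t))
Numerator = 100 * 44.6 * (2.21 - 0.78)
= 100 * 44.6 * 1.43
= 6377.8
Denominator = 2.21 * (44.6 - 0.78)
= 2.21 * 43.82
= 96.8422
R = 6377.8 / 96.8422
= 65.8577%

65.8577%


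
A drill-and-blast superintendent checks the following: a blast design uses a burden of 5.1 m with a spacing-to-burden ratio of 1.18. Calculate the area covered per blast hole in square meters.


First, find the spacing:
Spacing = burden * ratio = 5.1 * 1.18
= 6.018 m
Then, calculate the area:
Area = burden * spacing = 5.1 * 6.018
= 30.6918 m^2

30.6918 m^2


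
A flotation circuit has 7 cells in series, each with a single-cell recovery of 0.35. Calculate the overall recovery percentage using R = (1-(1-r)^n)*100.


Complement of single-cell recovery:
1 - r = 1 - 0.35 = 0.65
Raise to power n:
(1 - r)^7 = 0.65^7 = 0.04902227891
Overall recovery:
R = (1 - 0.04902227891) * 100
= 95.0978%

95.0978%


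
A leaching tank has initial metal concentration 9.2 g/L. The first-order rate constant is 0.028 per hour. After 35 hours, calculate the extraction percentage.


62.4689%

Compute the exponent:
-k * t = -0.028 * 35 = -0.98
Remaining concentration:
C = 9.2 * exp(-0.98)
= 9.2 * 0.3753110989
= 3.452862109 g/L
Extracted = 9.2 - 3.452862109 = 5.747137891 g/L
Extraction % = 5.747137891 / 9.2 * 100
= 62.4689%


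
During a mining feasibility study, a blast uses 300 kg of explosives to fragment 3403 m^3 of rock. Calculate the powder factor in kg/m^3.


Powder factor = explosive mass / rock volume
= 300 / 3403
= 0.0882 kg/m^3

0.0882 kg/m^3


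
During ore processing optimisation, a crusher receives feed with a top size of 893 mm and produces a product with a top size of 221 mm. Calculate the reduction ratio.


Reduction ratio = feed size / product size
= 893 / 221
= 4.0407

4.0407


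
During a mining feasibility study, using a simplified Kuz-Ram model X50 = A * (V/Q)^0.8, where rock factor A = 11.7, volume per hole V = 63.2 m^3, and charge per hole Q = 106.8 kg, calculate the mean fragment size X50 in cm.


7.6896 cm

Compute V/Q:
V/Q = 63.2 / 106.8 = 0.5917602996
Raise to the power 0.8:
(V/Q)^0.8 = 0.5917602996^0.8 = 0.6572289125
Multiply by A:
X50 = 11.7 * 0.6572289125
= 7.6896 cm


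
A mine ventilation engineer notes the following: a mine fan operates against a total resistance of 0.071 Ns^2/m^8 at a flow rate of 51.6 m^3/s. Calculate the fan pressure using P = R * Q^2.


189.0418 Pa

Compute Q^2:
Q^2 = 51.6^2 = 2662.56
Compute pressure:
P = R * Q^2 = 0.071 * 2662.56
= 189.0418 Pa


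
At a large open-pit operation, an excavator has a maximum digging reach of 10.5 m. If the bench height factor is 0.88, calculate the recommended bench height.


9.24 m

Bench height = reach * factor
= 10.5 * 0.88
= 9.24 m


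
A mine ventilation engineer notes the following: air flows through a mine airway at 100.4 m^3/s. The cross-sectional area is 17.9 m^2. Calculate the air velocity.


5.6089 m/s

Velocity = flow rate / cross-sectional area
= 100.4 / 17.9
= 5.6089 m/s


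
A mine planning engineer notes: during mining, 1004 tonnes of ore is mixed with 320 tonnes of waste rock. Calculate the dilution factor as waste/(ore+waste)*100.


Total material = ore + waste
= 1004 + 320 = 1324 tonnes
Dilution = waste / total * 100
= 320 / 1324 * 100
= 0.2416918429 * 100
= 24.1692%

24.1692%


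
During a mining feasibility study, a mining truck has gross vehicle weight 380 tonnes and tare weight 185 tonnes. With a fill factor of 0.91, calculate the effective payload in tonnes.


177.45 tonnes

Maximum payload = gross - tare
= 380 - 185 = 195 tonnes
Effective payload = max payload * fill factor
= 195 * 0.91
= 177.45 tonnes


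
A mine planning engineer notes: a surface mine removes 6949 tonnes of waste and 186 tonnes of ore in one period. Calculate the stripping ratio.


37.3602

Stripping ratio = waste tonnage / ore tonnage
= 6949 / 186
= 37.3602


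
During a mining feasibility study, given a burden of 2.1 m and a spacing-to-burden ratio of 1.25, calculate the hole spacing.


2.625 m

Spacing = burden * ratio
= 2.1 * 1.25
= 2.625 m


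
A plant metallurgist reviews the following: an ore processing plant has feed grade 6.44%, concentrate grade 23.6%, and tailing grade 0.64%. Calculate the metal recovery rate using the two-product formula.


Using the two-product formula:
R = 100 * c * (f - t) / (f * (c - t))
Numerator = 100 * 23.6 * (6.44 - 0.64)
= 100 * 23.6 * 5.8
= 13688.0
Denominator = 6.44 * (23.6 - 0.64)
= 6.44 * 22.96
= 147.8624
R = 13688.0 / 147.8624
= 92.5726%

92.5726%


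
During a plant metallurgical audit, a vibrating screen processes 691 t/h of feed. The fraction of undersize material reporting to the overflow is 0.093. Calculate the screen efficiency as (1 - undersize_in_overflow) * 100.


Screen efficiency = (1 - fraction of undersize in overflow) * 100
= (1 - 0.093) * 100
= 0.907 * 100
= 90.7%

90.7%


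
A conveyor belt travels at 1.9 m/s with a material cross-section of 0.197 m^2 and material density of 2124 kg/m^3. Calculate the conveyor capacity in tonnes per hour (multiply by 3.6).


2862.0475 t/h

Volumetric flow = speed * area
= 1.9 * 0.197 = 0.3743 m^3/s
Mass flow = volumetric * density
= 0.3743 * 2124 = 795.0132 kg/s
Convert to t/h: multiply by 3.6
Capacity = 795.0132 * 3.6
= 2862.0475 t/h


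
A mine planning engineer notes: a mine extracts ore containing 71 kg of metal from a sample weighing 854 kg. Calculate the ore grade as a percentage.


Ore grade = (metal mass / ore mass) * 100
= (71 / 854) * 100
= 0.0831381733 * 100
= 8.3138%

8.3138%


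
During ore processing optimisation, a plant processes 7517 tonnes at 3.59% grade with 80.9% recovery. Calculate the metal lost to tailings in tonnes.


Total metal in feed:
= 7517 * 3.59 / 100 = 269.8603 tonnes
Metal recovered:
= 269.8603 * 80.9 / 100 = 218.3169827 tonnes
Metal lost to tailings:
= 269.8603 - 218.3169827
= 51.5433 tonnes

51.5433 tonnes


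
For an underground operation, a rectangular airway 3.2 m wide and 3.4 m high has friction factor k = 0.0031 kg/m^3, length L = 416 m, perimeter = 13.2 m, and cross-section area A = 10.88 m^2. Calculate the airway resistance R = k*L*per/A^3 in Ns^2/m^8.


0.0132 Ns^2/m^8

Compute the numerator:
k * L * per = 0.0031 * 416 * 13.2
= 17.02272
Compute the denominator:
A^3 = 10.88^3 = 1287.913472
Resistance:
R = 17.02272 / 1287.913472
= 0.0132 Ns^2/m^8


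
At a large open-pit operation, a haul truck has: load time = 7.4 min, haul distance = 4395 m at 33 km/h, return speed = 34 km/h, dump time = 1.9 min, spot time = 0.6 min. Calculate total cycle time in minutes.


Convert haul speed to m/min: 33 * 1000/60 = 550 m/min
Haul time = 4395 / 550 = 7.990909091 min
Convert return speed to m/min: 34 * 1000/60 = 566.6666667 m/min
Return time = 4395 / 566.6666667 = 7.755882353 min
Total cycle time:
= 7.4 + 7.990909091 + 1.9 + 7.755882353 + 0.6
= 25.6468 min

25.6468 min


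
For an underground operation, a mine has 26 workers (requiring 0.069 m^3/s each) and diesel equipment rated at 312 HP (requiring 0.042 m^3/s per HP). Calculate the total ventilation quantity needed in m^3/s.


Airflow for workers:
Q_people = 26 * 0.069 = 1.794 m^3/s
Airflow for diesel equipment:
Q_diesel = 312 * 0.042 = 13.104 m^3/s
Total ventilation:
Q_total = 1.794 + 13.104
= 14.898 m^3/s

14.898 m^3/s


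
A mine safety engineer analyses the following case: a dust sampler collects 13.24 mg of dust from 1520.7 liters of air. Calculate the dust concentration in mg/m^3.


Convert liters to m^3: 1 m^3 = 1000 L
Concentration = mass / volume * 1000
= 13.24 / 1520.7 * 1000
= 0.008706516736 * 1000
= 8.7065 mg/m^3

8.7065 mg/m^3


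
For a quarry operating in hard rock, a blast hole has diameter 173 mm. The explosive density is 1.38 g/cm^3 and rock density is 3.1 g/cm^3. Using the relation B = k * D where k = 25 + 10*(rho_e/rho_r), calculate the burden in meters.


First, compute k:
rho_e / rho_r = 1.38 / 3.1 = 0.4451612903
k = 25 + 10 * 0.4451612903 = 29.4516129
Then, compute burden:
B = k * D / 1000 = 29.4516129 * 173 / 1000
= 5095.129032 / 1000
= 5.0951 m

5.0951 m


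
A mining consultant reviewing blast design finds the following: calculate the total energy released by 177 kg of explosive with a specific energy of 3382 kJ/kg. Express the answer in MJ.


Energy = mass * specific_energy / 1000
= 177 * 3382 / 1000
= 598614 / 1000
= 598.614 MJ

598.614 MJ


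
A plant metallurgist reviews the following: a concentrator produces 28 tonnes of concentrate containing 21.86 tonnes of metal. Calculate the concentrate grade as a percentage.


Grade = (metal in concentrate / concentrate mass) * 100
= (21.86 / 28) * 100
= 0.7807142857 * 100
= 78.0714%

78.0714%


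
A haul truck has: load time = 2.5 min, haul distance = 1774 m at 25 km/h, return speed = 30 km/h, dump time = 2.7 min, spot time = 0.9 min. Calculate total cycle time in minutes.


Convert haul speed to m/min: 25 * 1000/60 = 416.6666667 m/min
Haul time = 1774 / 416.6666667 = 4.2576 min
Convert return speed to m/min: 30 * 1000/60 = 500 m/min
Return time = 1774 / 500 = 3.548 min
Total cycle time:
= 2.5 + 4.2576 + 2.7 + 3.548 + 0.9
= 13.9056 min

13.9056 min


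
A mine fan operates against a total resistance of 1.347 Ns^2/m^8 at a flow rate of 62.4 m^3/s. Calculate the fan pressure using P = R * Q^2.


5244.8947 Pa

Compute Q^2:
Q^2 = 62.4^2 = 3893.76
Compute pressure:
P = R * Q^2 = 1.347 * 3893.76
= 5244.8947 Pa


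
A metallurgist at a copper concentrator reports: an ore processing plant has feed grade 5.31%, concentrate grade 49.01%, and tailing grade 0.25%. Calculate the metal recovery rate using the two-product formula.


Using the two-product formula:
R = 100 * c * (f - t) / (f * (c - t))
Numerator = 100 * 49.01 * (5.31 - 0.25)
= 100 * 49.01 * 5.06
= 24799.06
Denominator = 5.31 * (49.01 - 0.25)
= 5.31 * 48.76
= 258.9156
R = 24799.06 / 258.9156
= 95.7805%

95.7805%


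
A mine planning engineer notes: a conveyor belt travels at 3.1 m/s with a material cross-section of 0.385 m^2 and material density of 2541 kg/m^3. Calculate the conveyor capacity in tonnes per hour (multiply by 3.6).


Volumetric flow = speed * area
= 3.1 * 0.385 = 1.1935 m^3/s
Mass flow = volumetric * density
= 1.1935 * 2541 = 3032.6835 kg/s
Convert to t/h: multiply by 3.6
Capacity = 3032.6835 * 3.6
= 10917.6606 t/h

10917.6606 t/h


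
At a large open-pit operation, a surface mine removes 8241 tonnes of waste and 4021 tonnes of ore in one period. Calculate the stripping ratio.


Stripping ratio = waste tonnage / ore tonnage
= 8241 / 4021
= 2.0495

2.0495


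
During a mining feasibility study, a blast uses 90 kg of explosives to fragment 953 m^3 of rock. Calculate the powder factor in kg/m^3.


Powder factor = explosive mass / rock volume
= 90 / 953
= 0.0944 kg/m^3

0.0944 kg/m^3


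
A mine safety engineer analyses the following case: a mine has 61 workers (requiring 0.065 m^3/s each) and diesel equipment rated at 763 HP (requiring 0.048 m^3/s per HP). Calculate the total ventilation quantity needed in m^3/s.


Airflow for workers:
Q_people = 61 * 0.065 = 3.965 m^3/s
Airflow for diesel equipment:
Q_diesel = 763 * 0.048 = 36.624 m^3/s
Total ventilation:
Q_total = 3.965 + 36.624
= 40.589 m^3/s

40.589 m^3/s


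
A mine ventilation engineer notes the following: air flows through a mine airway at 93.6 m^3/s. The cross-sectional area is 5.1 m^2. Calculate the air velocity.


Velocity = flow rate / cross-sectional area
= 93.6 / 5.1
= 18.3529 m/s

18.3529 m/s


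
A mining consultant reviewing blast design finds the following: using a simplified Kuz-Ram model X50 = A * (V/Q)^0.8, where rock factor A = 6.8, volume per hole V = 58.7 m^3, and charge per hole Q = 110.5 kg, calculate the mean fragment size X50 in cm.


4.0995 cm

Compute V/Q:
V/Q = 58.7 / 110.5 = 0.5312217195
Raise to the power 0.8:
(V/Q)^0.8 = 0.5312217195^0.8 = 0.6028658154
Multiply by A:
X50 = 6.8 * 0.6028658154
= 4.0995 cm


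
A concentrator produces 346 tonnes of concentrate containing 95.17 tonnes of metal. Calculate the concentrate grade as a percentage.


Grade = (metal in concentrate / concentrate mass) * 100
= (95.17 / 346) * 100
= 0.2750578035 * 100
= 27.5058%

27.5058%


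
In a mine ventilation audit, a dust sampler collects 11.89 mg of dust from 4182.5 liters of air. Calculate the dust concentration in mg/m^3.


2.8428 mg/m^3

Convert liters to m^3: 1 m^3 = 1000 L
Concentration = mass / volume * 1000
= 11.89 / 4182.5 * 1000
= 0.00284279737 * 1000
= 2.8428 mg/m^3


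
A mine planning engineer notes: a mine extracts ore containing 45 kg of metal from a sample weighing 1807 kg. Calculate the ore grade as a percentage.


Ore grade = (metal mass / ore mass) * 100
= (45 / 1807) * 100
= 0.0249031544 * 100
= 2.4903%

2.4903%


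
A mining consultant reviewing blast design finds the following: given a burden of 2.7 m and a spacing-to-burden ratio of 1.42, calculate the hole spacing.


3.834 m

Spacing = burden * ratio
= 2.7 * 1.42
= 3.834 m


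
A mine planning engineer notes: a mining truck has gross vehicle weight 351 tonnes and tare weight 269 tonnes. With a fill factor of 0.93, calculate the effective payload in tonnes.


76.26 tonnes

Maximum payload = gross - tare
= 351 - 269 = 82 tonnes
Effective payload = max payload * fill factor
= 82 * 0.93
= 76.26 tonnes


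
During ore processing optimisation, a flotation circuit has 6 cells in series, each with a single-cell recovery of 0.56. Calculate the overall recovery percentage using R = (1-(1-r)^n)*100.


99.2744%

Complement of single-cell recovery:
1 - r = 1 - 0.56 = 0.44
Raise to power n:
(1 - r)^6 = 0.44^6 = 0.007256313856
Overall recovery:
R = (1 - 0.007256313856) * 100
= 99.2744%


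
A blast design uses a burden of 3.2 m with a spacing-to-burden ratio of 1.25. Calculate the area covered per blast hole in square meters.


First, find the spacing:
Spacing = burden * ratio = 3.2 * 1.25
= 4.0 m
Then, calculate the area:
Area = burden * spacing = 3.2 * 4.0
= 12.8 m^2

12.8 m^2


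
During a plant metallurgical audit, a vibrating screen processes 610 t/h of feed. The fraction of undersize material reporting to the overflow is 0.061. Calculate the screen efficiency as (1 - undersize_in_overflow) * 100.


93.9%

Screen efficiency = (1 - fraction of undersize in overflow) * 100
= (1 - 0.061) * 100
= 0.939 * 100
= 93.9%


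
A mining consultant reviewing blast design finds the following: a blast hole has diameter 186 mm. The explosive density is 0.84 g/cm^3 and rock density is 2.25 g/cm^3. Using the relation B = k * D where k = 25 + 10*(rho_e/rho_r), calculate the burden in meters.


5.3444 m

First, compute k:
rho_e / rho_r = 0.84 / 2.25 = 0.3733333333
k = 25 + 10 * 0.3733333333 = 28.73333333
Then, compute burden:
B = k * D / 1000 = 28.73333333 * 186 / 1000
= 5344.4 / 1000
= 5.3444 m


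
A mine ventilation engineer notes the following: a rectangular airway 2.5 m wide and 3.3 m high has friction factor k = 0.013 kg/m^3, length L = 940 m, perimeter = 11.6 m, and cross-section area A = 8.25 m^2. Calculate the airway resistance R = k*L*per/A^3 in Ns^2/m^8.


Compute the numerator:
k * L * per = 0.013 * 940 * 11.6
= 141.752
Compute the denominator:
A^3 = 8.25^3 = 561.515625
Resistance:
R = 141.752 / 561.515625
= 0.2524 Ns^2/m^8

0.2524 Ns^2/m^8


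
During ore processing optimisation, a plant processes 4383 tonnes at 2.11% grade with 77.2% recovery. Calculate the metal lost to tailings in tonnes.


Total metal in feed:
= 4383 * 2.11 / 100 = 92.4813 tonnes
Metal recovered:
= 92.4813 * 77.2 / 100 = 71.3955636 tonnes
Metal lost to tailings:
= 92.4813 - 71.3955636
= 21.0857 tonnes

21.0857 tonnes


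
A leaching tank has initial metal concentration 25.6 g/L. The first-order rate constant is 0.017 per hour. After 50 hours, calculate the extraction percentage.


Compute the exponent:
-k * t = -0.017 * 50 = -0.85
Remaining concentration:
C = 25.6 * exp(-0.85)
= 25.6 * 0.4274149319
= 10.94182226 g/L
Extracted = 25.6 - 10.94182226 = 14.65817774 g/L
Extraction % = 14.65817774 / 25.6 * 100
= 57.2585%

57.2585%


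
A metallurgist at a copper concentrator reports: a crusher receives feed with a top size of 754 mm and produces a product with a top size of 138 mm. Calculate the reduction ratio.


Reduction ratio = feed size / product size
= 754 / 138
= 5.4638

5.4638


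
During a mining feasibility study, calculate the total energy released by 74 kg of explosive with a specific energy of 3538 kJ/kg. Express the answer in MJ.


261.812 MJ

Energy = mass * specific_energy / 1000
= 74 * 3538 / 1000
= 261812 / 1000
= 261.812 MJ


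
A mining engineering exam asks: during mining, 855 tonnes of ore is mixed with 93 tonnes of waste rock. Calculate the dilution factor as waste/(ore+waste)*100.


9.8101%

Total material = ore + waste
= 855 + 93 = 948 tonnes
Dilution = waste / total * 100
= 93 / 948 * 100
= 0.09810126582 * 100
= 9.8101%


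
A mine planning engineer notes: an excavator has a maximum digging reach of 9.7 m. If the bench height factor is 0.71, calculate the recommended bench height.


Bench height = reach * factor
= 9.7 * 0.71
= 6.887 m

6.887 m


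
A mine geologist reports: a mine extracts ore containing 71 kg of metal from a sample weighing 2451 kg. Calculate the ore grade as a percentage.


Ore grade = (metal mass / ore mass) * 100
= (71 / 2451) * 100
= 0.02896776826 * 100
= 2.8968%

2.8968%


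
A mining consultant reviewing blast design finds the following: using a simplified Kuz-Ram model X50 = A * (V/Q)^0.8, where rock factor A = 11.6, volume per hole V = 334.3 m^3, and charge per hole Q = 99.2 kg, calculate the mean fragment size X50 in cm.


30.659 cm

Compute V/Q:
V/Q = 334.3 / 99.2 = 3.369959677
Raise to the power 0.8:
(V/Q)^0.8 = 3.369959677^0.8 = 2.643015826
Multiply by A:
X50 = 11.6 * 2.643015826
= 30.659 cm


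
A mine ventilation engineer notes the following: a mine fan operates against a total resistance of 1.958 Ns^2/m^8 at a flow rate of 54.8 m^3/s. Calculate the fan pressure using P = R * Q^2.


Compute Q^2:
Q^2 = 54.8^2 = 3003.04
Compute pressure:
P = R * Q^2 = 1.958 * 3003.04
= 5879.9523 Pa

5879.9523 Pa


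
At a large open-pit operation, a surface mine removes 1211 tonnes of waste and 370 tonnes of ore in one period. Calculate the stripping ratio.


3.273

Stripping ratio = waste tonnage / ore tonnage
= 1211 / 370
= 3.273


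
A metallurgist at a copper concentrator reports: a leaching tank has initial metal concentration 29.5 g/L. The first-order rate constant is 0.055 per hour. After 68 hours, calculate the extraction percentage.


Compute the exponent:
-k * t = -0.055 * 68 = -3.74
Remaining concentration:
C = 29.5 * exp(-3.74)
= 29.5 * 0.02375410313
= 0.7007460424 g/L
Extracted = 29.5 - 0.7007460424 = 28.79925396 g/L
Extraction % = 28.79925396 / 29.5 * 100
= 97.6246%

97.6246%


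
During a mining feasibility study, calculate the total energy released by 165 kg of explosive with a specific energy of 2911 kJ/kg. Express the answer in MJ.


480.315 MJ

Energy = mass * specific_energy / 1000
= 165 * 2911 / 1000
= 480315 / 1000
= 480.315 MJ


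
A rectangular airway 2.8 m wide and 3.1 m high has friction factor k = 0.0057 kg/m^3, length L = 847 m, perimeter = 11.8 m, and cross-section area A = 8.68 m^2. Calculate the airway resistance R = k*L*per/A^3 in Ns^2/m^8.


Compute the numerator:
k * L * per = 0.0057 * 847 * 11.8
= 56.96922
Compute the denominator:
A^3 = 8.68^3 = 653.972032
Resistance:
R = 56.96922 / 653.972032
= 0.0871 Ns^2/m^8

0.0871 Ns^2/m^8


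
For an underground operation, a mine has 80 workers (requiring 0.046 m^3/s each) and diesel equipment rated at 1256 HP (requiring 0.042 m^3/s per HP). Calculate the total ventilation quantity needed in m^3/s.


Airflow for workers:
Q_people = 80 * 0.046 = 3.68 m^3/s
Airflow for diesel equipment:
Q_diesel = 1256 * 0.042 = 52.752 m^3/s
Total ventilation:
Q_total = 3.68 + 52.752
= 56.432 m^3/s

56.432 m^3/s


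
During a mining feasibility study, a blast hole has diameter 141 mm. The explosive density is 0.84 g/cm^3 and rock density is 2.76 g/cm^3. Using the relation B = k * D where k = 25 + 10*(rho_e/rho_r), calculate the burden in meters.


First, compute k:
rho_e / rho_r = 0.84 / 2.76 = 0.3043478261
k = 25 + 10 * 0.3043478261 = 28.04347826
Then, compute burden:
B = k * D / 1000 = 28.04347826 * 141 / 1000
= 3954.130435 / 1000
= 3.9541 m

3.9541 m


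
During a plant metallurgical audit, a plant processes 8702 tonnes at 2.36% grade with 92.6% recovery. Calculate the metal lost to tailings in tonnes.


Total metal in feed:
= 8702 * 2.36 / 100 = 205.3672 tonnes
Metal recovered:
= 205.3672 * 92.6 / 100 = 190.1700272 tonnes
Metal lost to tailings:
= 205.3672 - 190.1700272
= 15.1972 tonnes

15.1972 tonnes


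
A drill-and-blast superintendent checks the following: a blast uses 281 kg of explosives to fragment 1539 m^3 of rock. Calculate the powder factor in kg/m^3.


Powder factor = explosive mass / rock volume
= 281 / 1539
= 0.1826 kg/m^3

0.1826 kg/m^3


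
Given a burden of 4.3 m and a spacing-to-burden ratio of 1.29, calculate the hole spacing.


Spacing = burden * ratio
= 4.3 * 1.29
= 5.547 m

5.547 m


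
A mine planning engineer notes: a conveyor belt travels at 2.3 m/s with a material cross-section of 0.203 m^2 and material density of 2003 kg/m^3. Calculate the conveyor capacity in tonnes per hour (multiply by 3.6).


3366.7225 t/h

Volumetric flow = speed * area
= 2.3 * 0.203 = 0.4669 m^3/s
Mass flow = volumetric * density
= 0.4669 * 2003 = 935.2007 kg/s
Convert to t/h: multiply by 3.6
Capacity = 935.2007 * 3.6
= 3366.7225 t/h


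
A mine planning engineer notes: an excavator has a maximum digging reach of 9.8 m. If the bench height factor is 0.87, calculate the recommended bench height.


8.526 m

Bench height = reach * factor
= 9.8 * 0.87
= 8.526 m


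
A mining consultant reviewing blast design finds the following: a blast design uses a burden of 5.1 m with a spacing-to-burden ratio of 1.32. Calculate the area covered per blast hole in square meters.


34.3332 m^2

First, find the spacing:
Spacing = burden * ratio = 5.1 * 1.32
= 6.732 m
Then, calculate the area:
Area = burden * spacing = 5.1 * 6.732
= 34.3332 m^2
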